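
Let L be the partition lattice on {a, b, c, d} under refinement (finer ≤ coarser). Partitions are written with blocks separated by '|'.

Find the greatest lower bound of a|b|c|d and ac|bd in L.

a|b|c|d

The meet (common refinement) of a|b|c|d and ac|bd intersects blocks pairwise, giving a|b|c|d.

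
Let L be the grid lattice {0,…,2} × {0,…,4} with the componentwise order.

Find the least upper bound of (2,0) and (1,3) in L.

In a product of chains, the join is componentwise max, giving (2,3).

(2,3)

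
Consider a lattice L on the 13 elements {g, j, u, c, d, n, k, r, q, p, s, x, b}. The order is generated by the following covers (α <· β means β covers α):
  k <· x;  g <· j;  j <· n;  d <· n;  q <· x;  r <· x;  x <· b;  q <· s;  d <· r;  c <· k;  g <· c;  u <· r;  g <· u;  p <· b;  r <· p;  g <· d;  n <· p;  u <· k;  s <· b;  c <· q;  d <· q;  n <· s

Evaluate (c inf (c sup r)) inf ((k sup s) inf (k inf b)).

c ∨ r = x
c ∧ x = c
k ∨ s = b
k ∧ b = k
b ∧ k = k
c ∧ k = c

c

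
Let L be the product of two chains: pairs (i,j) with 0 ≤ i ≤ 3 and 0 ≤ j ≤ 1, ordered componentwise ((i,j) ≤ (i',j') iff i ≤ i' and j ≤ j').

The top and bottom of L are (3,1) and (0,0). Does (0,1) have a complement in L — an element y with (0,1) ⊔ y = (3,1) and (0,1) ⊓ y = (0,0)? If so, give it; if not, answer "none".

(3,0)

Need y with (0,1) ∨ y = (3,1) and (0,1) ∧ y = (0,0).
Checking each element gives: (3,0).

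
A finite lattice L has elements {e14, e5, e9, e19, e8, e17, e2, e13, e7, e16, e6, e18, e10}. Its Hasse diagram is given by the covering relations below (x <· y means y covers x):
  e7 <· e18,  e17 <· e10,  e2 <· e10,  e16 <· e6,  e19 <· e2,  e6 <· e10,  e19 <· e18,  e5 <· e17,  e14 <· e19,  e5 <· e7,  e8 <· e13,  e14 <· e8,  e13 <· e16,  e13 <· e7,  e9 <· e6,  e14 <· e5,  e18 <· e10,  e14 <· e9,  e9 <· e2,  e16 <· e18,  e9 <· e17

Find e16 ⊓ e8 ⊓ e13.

Common lower bounds of {e16, e8, e13}: e14, e8.
The greatest among these is e8.

e8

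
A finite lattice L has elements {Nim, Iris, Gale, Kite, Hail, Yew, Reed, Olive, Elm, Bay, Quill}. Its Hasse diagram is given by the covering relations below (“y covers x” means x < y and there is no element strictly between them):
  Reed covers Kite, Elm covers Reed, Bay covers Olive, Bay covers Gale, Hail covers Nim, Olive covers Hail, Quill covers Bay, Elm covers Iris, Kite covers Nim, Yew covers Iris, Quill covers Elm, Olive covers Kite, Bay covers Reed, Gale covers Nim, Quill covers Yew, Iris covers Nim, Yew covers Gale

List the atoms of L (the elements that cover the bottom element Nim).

The atoms are exactly the elements that cover Nim: Gale, Hail, Iris, Kite.

Gale, Hail, Iris, Kite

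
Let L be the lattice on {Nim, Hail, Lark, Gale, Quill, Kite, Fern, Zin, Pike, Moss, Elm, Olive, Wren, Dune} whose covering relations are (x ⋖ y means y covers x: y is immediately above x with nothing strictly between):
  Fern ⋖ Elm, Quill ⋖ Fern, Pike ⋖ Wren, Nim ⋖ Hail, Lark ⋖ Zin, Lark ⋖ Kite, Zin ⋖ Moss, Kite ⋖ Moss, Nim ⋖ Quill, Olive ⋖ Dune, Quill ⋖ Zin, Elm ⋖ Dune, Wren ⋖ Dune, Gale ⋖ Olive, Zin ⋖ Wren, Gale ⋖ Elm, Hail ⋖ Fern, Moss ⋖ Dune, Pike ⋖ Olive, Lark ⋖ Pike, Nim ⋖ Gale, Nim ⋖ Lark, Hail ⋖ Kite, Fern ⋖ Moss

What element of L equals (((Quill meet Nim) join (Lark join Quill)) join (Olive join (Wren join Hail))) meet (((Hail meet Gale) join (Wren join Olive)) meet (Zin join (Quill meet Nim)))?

Quill ∧ Nim = Nim
Lark ∨ Quill = Zin
Nim ∨ Zin = Zin
Wren ∨ Hail = Dune
Olive ∨ Dune = Dune
Zin ∨ Dune = Dune
Hail ∧ Gale = Nim
Wren ∨ Olive = Dune
Nim ∨ Dune = Dune
Quill ∧ Nim = Nim
Zin ∨ Nim = Zin
Dune ∧ Zin = Zin
Dune ∧ Zin = Zin

Zin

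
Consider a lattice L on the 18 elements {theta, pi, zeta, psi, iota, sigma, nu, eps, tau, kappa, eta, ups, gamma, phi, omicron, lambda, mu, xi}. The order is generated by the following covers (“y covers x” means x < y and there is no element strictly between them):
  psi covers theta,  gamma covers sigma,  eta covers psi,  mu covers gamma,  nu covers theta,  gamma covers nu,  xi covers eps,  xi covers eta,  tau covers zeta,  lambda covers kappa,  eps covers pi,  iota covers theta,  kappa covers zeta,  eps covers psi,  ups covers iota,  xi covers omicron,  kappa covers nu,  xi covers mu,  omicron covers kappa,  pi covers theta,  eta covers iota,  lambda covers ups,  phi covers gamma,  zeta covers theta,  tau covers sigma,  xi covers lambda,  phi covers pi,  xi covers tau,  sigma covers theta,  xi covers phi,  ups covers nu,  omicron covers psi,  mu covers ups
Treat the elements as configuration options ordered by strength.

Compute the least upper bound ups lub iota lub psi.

xi

Common upper bounds of {ups, iota, psi}: xi.
The least among these is xi.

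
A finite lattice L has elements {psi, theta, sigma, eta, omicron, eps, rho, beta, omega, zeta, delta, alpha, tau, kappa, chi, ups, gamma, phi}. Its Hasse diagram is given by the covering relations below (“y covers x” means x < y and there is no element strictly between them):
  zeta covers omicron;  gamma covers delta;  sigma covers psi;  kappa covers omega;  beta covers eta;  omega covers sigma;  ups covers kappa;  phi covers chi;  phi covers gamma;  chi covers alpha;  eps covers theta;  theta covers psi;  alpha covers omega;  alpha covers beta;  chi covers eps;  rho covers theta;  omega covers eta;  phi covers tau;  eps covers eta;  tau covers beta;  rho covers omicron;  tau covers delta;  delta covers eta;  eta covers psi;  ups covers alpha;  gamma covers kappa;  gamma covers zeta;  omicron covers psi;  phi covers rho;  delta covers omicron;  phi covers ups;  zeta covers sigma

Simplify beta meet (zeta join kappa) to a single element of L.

eta

zeta ∨ kappa = gamma
beta ∧ gamma = eta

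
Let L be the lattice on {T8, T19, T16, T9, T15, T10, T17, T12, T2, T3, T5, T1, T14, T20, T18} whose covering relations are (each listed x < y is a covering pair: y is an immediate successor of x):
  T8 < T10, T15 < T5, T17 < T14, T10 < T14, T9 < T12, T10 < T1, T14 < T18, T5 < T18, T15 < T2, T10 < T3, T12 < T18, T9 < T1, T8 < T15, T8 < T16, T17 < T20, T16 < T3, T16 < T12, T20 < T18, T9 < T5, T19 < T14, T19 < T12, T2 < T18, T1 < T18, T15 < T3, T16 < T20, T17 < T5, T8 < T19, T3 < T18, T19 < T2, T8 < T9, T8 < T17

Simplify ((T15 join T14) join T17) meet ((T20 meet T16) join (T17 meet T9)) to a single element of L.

T15 ∨ T14 = T18
T18 ∨ T17 = T18
T20 ∧ T16 = T16
T17 ∧ T9 = T8
T16 ∨ T8 = T16
T18 ∧ T16 = T16

T16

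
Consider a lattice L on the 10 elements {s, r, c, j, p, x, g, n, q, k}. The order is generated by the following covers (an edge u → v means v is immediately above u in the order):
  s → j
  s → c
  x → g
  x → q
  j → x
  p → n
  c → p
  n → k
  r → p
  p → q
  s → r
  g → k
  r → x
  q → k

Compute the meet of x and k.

Common lower bounds of {x, k}: j, r, s, x.
The greatest among these is x.

x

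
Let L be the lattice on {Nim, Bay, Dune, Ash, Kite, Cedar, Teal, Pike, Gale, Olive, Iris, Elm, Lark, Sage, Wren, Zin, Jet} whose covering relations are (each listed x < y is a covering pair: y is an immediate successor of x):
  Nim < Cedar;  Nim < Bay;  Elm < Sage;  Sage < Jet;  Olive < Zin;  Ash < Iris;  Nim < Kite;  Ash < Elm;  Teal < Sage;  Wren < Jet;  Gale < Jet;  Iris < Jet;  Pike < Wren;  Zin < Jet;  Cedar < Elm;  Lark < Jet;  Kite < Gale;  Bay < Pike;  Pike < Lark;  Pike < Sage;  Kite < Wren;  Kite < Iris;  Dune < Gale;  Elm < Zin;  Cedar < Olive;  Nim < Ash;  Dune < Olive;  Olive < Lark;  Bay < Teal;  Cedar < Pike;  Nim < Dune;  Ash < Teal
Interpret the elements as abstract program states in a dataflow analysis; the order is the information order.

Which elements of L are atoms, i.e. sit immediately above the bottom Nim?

The atoms are exactly the elements that cover Nim: Ash, Bay, Cedar, Dune, Kite.

Ash, Bay, Cedar, Dune, Kite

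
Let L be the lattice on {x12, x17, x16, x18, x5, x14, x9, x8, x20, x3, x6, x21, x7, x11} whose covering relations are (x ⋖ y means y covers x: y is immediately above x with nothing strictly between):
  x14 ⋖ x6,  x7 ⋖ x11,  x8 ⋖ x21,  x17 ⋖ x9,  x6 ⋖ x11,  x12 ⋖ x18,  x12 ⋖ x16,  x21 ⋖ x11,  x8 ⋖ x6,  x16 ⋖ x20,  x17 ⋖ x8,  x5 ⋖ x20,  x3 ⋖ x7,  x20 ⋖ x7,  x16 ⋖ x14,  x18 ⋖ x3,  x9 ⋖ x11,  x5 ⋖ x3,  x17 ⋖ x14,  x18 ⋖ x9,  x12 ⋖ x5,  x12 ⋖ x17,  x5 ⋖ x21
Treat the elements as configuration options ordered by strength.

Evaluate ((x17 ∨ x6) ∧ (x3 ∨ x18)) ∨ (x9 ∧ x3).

x18

x17 ∨ x6 = x6
x3 ∨ x18 = x3
x6 ∧ x3 = x12
x9 ∧ x3 = x18
x12 ∨ x18 = x18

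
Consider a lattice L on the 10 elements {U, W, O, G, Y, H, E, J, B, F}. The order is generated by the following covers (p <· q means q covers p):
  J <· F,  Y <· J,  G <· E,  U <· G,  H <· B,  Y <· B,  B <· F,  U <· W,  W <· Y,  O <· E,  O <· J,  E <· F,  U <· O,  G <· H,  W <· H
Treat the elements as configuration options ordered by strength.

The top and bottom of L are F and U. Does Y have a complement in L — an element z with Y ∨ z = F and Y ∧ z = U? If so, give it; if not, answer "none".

E

Need z with Y ∨ z = F and Y ∧ z = U.
Checking each element gives: E.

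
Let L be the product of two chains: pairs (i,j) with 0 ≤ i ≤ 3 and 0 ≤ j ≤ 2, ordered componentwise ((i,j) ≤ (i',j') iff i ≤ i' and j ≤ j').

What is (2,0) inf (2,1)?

(2,0)

Common lower bounds of {(2,0), (2,1)}: (0,0), (1,0), (2,0).
The greatest among these is (2,0).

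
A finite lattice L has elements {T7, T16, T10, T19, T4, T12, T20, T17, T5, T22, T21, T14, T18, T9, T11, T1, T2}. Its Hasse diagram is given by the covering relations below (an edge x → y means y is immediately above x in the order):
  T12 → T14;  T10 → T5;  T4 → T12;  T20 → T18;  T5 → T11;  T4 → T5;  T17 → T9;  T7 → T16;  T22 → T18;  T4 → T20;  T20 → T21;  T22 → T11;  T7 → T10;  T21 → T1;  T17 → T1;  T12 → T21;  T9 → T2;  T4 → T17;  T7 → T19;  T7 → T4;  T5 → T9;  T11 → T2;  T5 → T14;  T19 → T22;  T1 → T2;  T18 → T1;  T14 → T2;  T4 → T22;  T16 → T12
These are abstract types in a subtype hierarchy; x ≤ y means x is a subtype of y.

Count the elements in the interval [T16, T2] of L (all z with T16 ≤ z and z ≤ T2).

The interval [T16, T2] = {T1, T12, T14, T16, T2, T21}, which has 6 elements.

6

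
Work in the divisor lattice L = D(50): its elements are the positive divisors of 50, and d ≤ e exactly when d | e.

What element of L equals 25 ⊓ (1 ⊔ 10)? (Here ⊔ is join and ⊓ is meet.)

5

1 ∨ 10 = 10
25 ∧ 10 = 5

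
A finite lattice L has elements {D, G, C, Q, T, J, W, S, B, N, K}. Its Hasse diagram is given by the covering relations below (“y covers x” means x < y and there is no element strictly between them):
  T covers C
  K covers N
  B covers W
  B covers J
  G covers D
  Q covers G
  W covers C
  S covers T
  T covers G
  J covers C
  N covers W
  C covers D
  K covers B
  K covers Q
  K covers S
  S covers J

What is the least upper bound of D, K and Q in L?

Common upper bounds of {D, K, Q}: K.
The least among these is K.

K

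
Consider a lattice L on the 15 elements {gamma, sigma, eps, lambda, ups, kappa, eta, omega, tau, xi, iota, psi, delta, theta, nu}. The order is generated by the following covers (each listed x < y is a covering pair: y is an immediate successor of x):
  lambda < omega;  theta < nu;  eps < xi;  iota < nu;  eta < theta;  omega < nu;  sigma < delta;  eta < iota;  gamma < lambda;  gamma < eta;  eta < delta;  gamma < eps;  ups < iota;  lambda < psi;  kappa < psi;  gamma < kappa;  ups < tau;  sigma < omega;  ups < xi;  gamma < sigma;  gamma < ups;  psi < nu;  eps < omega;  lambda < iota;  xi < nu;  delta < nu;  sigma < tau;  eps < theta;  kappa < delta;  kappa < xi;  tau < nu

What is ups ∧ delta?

gamma

Common lower bounds of {ups, delta}: gamma.
The greatest among these is gamma.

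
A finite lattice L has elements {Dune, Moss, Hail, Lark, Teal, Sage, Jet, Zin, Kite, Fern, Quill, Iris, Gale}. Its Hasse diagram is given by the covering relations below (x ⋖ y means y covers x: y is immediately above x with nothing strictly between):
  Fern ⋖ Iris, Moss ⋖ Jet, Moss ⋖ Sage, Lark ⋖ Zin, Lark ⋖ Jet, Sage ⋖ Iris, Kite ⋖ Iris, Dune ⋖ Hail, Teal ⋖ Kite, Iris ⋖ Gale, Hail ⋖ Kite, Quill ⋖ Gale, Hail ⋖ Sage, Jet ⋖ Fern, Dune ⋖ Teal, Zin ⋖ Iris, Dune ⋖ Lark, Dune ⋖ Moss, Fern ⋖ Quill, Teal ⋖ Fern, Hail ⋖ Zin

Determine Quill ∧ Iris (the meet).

Common lower bounds of {Quill, Iris}: Dune, Fern, Jet, Lark, Moss, Teal.
The greatest among these is Fern.

Fern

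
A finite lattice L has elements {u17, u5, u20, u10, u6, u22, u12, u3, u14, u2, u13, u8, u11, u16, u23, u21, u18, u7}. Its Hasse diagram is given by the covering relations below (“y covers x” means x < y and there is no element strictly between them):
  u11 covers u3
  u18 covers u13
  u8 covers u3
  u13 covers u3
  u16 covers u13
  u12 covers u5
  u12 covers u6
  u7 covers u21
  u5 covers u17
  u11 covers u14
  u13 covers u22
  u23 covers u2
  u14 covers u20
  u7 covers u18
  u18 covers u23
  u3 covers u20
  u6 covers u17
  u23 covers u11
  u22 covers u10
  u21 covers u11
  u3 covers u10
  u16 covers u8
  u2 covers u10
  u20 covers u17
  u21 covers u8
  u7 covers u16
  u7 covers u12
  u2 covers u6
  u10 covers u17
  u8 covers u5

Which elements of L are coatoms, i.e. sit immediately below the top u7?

The coatoms are exactly the elements covered by u7: u12, u16, u18, u21.

u12, u16, u18, u21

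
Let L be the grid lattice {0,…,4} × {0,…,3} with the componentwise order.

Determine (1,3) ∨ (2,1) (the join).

(2,3)

In a product of chains, the join is componentwise max, giving (2,3).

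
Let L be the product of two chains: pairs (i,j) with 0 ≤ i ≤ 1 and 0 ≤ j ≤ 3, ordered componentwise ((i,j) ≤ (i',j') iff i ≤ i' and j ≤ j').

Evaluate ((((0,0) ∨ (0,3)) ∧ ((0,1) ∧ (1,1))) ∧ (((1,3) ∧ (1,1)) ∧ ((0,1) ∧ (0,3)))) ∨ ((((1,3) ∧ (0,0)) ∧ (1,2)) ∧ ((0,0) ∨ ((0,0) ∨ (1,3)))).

(0,0) ∨ (0,3) = (0,3)
(0,1) ∧ (1,1) = (0,1)
(0,3) ∧ (0,1) = (0,1)
(1,3) ∧ (1,1) = (1,1)
(0,1) ∧ (0,3) = (0,1)
(1,1) ∧ (0,1) = (0,1)
(0,1) ∧ (0,1) = (0,1)
(1,3) ∧ (0,0) = (0,0)
(0,0) ∧ (1,2) = (0,0)
(0,0) ∨ (1,3) = (1,3)
(0,0) ∨ (1,3) = (1,3)
(0,0) ∧ (1,3) = (0,0)
(0,1) ∨ (0,0) = (0,1)

(0,1)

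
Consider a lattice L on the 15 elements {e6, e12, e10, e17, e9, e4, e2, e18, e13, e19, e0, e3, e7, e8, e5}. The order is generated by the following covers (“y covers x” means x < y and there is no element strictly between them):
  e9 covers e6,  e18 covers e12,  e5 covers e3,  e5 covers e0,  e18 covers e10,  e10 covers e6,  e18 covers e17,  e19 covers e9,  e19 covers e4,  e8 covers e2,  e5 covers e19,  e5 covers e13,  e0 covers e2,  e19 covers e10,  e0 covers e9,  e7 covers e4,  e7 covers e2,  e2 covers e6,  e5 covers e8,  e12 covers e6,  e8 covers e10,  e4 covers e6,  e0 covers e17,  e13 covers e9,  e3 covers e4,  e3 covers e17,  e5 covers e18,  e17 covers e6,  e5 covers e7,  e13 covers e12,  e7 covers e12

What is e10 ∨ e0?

Common upper bounds of {e10, e0}: e5.
The least among these is e5.

e5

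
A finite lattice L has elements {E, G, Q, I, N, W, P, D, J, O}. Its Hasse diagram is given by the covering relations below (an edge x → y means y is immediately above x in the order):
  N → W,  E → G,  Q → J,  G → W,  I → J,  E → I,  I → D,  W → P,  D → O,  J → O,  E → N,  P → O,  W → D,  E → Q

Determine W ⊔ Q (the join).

Common upper bounds of {W, Q}: O.
The least among these is O.

O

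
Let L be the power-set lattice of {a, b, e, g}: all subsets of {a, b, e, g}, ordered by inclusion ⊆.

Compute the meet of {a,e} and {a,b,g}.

Under ⊆, meet is intersection: {a,e} ∩ {a,b,g} = {a}.

{a}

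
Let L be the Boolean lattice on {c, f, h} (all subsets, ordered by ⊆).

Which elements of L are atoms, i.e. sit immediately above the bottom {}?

The atoms are exactly the elements that cover {}: {c}, {f}, {h}.

{c}, {f}, {h}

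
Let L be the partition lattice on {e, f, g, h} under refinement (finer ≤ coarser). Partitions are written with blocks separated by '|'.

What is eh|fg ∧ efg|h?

Common lower bounds of {eh|fg, efg|h}: e|fg|h, e|f|g|h.
The greatest among these is e|fg|h.

e|fg|h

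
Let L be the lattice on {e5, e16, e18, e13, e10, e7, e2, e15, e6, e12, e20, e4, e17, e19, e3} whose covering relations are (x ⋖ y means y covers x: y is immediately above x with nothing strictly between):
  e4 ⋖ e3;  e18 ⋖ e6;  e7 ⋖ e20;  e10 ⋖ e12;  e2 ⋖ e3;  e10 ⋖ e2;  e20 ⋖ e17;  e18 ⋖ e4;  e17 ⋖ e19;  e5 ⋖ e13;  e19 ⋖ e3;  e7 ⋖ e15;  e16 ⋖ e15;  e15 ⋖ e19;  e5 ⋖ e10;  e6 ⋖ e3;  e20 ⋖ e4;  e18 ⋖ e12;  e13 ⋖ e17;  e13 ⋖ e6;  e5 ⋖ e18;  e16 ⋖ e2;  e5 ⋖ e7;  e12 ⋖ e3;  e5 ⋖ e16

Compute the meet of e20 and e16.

Common lower bounds of {e20, e16}: e5.
The greatest among these is e5.

e5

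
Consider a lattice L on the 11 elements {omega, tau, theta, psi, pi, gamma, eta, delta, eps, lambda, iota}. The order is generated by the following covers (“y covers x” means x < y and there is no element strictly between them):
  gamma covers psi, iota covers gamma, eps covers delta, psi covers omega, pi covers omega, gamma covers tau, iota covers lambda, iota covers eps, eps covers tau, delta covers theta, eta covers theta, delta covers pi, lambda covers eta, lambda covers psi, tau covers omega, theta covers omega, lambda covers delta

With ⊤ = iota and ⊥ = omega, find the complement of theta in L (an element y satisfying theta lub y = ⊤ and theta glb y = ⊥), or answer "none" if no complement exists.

gamma

Need y with theta ∨ y = iota and theta ∧ y = omega.
Checking each element gives: gamma.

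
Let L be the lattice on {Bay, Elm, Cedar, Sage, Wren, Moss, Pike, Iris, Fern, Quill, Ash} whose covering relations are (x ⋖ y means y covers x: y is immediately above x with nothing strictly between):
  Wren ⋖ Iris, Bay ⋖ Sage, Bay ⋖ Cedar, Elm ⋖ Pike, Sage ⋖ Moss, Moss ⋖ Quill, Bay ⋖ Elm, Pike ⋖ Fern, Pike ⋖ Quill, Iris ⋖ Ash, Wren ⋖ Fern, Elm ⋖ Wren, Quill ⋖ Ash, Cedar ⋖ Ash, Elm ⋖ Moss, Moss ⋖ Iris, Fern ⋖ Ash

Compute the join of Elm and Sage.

Common upper bounds of {Elm, Sage}: Ash, Iris, Moss, Quill.
The least among these is Moss.

Moss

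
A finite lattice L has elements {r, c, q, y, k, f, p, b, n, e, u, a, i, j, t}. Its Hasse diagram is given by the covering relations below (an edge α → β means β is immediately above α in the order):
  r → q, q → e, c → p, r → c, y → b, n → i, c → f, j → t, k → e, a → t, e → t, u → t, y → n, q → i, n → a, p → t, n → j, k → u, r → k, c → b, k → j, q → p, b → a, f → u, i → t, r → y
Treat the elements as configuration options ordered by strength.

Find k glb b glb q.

Common lower bounds of {k, b, q}: r.
The greatest among these is r.

r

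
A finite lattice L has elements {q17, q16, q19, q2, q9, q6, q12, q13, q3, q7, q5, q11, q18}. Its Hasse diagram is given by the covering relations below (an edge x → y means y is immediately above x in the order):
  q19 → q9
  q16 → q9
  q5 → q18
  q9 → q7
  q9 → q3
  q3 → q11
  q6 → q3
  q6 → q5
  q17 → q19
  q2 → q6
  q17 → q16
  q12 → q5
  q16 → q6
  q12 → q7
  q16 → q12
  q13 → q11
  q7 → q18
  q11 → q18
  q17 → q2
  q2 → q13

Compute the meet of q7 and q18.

Common lower bounds of {q7, q18}: q12, q16, q17, q19, q7, q9.
The greatest among these is q7.

q7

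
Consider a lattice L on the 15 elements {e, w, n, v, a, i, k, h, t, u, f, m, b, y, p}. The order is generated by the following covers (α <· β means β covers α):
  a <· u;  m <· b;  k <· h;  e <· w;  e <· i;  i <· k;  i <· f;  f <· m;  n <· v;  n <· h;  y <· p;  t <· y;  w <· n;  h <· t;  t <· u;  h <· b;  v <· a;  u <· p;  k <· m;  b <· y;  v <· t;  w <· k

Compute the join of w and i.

Common upper bounds of {w, i}: b, h, k, m, p, t, u, y.
The least among these is k.

k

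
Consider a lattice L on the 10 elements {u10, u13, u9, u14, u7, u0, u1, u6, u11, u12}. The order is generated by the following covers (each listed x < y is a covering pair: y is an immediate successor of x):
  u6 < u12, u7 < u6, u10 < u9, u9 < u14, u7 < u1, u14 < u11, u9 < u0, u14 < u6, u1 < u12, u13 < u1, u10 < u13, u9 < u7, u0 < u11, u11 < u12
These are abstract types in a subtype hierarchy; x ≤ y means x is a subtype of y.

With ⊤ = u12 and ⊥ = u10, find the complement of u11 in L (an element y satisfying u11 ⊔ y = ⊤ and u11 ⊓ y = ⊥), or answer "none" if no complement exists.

Need y with u11 ∨ y = u12 and u11 ∧ y = u10.
Checking each element gives: u13.

u13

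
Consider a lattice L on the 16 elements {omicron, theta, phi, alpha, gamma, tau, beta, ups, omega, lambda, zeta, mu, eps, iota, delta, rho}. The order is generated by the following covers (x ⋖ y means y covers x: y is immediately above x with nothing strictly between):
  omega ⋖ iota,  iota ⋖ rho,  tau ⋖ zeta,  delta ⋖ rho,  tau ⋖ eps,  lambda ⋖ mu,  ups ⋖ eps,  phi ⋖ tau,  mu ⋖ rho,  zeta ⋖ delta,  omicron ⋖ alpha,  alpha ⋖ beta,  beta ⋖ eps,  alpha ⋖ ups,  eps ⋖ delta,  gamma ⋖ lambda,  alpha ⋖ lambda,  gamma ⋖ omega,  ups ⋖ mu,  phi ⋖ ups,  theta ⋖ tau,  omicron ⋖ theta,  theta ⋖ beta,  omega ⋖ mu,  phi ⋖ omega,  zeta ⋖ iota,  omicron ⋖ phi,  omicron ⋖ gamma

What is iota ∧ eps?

tau

Common lower bounds of {iota, eps}: omicron, phi, tau, theta.
The greatest among these is tau.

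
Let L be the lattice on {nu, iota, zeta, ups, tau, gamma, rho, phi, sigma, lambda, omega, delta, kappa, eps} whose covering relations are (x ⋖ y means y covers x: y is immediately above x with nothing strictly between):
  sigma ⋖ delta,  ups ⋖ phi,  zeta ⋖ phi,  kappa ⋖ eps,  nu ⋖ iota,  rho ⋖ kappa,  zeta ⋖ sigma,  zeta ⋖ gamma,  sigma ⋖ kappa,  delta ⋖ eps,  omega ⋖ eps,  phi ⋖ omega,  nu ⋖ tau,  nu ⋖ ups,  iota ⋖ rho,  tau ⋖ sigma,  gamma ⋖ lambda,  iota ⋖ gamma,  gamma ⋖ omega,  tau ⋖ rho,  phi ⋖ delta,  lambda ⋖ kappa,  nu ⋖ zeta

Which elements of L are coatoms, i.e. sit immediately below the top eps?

The coatoms are exactly the elements covered by eps: delta, kappa, omega.

delta, kappa, omega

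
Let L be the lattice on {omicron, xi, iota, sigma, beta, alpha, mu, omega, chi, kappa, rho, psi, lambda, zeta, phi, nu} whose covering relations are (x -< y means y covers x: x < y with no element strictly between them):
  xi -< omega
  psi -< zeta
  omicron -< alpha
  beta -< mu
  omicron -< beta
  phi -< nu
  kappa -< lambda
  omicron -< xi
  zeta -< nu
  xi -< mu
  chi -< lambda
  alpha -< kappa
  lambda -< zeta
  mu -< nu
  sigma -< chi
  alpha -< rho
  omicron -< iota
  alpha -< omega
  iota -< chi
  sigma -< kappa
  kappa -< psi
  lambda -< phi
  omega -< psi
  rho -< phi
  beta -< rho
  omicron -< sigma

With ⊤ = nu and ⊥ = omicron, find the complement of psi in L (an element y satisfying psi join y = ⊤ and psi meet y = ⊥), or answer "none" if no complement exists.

Need y with psi ∨ y = nu and psi ∧ y = omicron.
Checking each element gives: beta.

beta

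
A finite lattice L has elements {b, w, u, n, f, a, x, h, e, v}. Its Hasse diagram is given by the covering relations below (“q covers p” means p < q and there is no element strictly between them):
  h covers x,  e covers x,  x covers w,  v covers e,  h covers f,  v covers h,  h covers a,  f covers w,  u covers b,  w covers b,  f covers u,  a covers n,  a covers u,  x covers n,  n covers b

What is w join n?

Common upper bounds of {w, n}: e, h, v, x.
The least among these is x.

x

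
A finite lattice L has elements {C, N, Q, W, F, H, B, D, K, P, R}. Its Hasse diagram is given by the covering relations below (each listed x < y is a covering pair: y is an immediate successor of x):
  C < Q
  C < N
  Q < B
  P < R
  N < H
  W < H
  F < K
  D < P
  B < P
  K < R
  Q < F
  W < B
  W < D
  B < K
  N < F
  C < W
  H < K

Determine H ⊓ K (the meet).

Common lower bounds of {H, K}: C, H, N, W.
The greatest among these is H.

H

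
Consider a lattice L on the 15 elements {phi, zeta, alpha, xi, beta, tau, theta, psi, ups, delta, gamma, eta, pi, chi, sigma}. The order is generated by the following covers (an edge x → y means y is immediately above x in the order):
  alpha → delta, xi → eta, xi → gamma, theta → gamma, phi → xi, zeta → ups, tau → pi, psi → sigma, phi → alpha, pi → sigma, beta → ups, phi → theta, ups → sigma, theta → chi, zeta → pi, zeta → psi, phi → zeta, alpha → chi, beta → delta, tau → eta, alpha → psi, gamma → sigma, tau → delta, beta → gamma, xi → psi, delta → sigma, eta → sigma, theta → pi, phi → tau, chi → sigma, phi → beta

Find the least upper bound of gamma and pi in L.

Common upper bounds of {gamma, pi}: sigma.
The least among these is sigma.

sigma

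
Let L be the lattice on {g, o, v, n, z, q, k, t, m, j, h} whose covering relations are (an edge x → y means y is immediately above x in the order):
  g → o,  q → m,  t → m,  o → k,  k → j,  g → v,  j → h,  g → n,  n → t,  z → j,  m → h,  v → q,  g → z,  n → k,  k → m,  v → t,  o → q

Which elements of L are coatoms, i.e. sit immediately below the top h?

j, m

The coatoms are exactly the elements covered by h: j, m.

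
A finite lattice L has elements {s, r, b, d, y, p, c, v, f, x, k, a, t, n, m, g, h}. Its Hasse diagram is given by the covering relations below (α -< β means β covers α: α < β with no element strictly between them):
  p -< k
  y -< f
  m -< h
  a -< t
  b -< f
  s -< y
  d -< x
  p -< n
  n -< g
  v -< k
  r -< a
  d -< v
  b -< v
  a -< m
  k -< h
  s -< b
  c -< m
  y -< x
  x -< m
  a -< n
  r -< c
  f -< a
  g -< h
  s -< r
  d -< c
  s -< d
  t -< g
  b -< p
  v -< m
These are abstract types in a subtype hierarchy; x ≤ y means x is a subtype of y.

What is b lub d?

v

Common upper bounds of {b, d}: h, k, m, v.
The least among these is v.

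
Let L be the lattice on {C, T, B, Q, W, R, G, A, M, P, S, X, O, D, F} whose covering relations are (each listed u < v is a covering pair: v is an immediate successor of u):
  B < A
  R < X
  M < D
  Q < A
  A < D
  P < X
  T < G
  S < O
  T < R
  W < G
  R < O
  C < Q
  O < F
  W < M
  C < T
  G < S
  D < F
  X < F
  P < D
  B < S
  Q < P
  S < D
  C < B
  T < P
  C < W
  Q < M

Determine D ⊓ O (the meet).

Common lower bounds of {D, O}: B, C, G, S, T, W.
The greatest among these is S.

S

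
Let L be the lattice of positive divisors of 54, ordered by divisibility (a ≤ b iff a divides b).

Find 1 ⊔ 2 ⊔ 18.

18

In the divisibility order, the join is the least common multiple: lcm(1, 2, 18) = 18.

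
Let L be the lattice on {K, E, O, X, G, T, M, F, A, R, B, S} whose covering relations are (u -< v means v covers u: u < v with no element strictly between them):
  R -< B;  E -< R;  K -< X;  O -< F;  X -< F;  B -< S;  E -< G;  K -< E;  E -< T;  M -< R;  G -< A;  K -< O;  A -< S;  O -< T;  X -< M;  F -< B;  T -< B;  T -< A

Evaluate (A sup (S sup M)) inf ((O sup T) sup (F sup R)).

S ∨ M = S
A ∨ S = S
O ∨ T = T
F ∨ R = B
T ∨ B = B
S ∧ B = B

B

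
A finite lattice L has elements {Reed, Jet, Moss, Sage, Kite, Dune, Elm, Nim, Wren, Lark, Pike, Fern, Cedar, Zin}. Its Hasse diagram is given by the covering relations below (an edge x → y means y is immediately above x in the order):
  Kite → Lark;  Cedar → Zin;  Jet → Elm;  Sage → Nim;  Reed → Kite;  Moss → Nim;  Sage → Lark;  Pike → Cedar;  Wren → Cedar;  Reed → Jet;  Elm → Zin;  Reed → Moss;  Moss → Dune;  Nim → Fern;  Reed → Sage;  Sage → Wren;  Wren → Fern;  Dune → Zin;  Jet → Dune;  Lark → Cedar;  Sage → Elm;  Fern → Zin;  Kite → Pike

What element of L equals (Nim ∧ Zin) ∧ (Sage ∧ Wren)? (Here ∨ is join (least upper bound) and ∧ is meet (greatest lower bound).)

Sage

Nim ∧ Zin = Nim
Sage ∧ Wren = Sage
Nim ∧ Sage = Sage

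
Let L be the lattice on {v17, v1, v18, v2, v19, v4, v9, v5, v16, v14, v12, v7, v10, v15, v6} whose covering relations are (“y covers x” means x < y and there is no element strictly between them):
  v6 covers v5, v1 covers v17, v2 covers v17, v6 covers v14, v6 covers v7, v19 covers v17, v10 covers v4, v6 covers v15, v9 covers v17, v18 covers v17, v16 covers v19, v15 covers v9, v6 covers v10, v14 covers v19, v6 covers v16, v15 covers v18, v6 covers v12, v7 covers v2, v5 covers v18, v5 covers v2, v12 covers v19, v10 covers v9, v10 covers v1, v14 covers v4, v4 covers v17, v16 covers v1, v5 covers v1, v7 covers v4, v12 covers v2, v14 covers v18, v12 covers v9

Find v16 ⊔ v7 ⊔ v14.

Common upper bounds of {v16, v7, v14}: v6.
The least among these is v6.

v6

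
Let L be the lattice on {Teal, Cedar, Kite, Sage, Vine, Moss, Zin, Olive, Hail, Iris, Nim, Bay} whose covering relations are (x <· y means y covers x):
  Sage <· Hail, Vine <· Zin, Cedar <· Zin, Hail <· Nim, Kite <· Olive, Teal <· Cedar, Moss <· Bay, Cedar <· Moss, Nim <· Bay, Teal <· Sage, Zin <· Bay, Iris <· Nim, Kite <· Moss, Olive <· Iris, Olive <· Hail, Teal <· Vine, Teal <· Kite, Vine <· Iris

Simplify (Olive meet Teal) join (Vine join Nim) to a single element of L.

Olive ∧ Teal = Teal
Vine ∨ Nim = Nim
Teal ∨ Nim = Nim

Nim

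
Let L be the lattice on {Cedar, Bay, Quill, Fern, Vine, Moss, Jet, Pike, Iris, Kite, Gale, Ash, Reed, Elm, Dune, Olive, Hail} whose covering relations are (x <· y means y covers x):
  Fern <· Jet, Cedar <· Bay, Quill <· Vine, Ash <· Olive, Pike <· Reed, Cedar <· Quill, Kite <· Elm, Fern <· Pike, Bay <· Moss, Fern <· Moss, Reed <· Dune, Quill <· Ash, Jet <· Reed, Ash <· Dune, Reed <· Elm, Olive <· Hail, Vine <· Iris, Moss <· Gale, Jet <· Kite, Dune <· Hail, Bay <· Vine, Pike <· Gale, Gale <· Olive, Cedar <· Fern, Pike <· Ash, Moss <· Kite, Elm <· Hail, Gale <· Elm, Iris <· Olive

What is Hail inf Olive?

Olive

Common lower bounds of {Hail, Olive}: Ash, Bay, Cedar, Fern, Gale, Iris, Moss, Olive, Pike, Quill, Vine.
The greatest among these is Olive.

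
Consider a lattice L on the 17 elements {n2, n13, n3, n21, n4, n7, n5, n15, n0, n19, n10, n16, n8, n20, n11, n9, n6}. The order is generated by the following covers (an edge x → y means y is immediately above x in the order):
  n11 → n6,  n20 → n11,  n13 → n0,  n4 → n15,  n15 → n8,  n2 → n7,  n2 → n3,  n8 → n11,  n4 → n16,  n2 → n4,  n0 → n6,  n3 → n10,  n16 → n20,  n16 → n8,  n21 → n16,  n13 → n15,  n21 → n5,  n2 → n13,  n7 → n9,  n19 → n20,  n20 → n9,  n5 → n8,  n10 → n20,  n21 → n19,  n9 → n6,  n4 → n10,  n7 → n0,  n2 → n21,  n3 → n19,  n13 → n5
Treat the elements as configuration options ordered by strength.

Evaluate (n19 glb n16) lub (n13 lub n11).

n19 ∧ n16 = n21
n13 ∨ n11 = n11
n21 ∨ n11 = n11

n11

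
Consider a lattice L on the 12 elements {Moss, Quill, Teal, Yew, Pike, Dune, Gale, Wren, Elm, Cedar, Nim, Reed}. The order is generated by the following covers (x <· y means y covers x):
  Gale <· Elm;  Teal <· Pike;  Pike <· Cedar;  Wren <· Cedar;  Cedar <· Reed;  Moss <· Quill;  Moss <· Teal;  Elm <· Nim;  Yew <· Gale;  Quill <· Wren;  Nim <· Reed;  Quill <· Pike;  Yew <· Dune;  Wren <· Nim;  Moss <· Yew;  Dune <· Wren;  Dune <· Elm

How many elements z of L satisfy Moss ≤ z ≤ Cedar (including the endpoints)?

The interval [Moss, Cedar] = {Cedar, Dune, Moss, Pike, Quill, Teal, Wren, Yew}, which has 8 elements.

8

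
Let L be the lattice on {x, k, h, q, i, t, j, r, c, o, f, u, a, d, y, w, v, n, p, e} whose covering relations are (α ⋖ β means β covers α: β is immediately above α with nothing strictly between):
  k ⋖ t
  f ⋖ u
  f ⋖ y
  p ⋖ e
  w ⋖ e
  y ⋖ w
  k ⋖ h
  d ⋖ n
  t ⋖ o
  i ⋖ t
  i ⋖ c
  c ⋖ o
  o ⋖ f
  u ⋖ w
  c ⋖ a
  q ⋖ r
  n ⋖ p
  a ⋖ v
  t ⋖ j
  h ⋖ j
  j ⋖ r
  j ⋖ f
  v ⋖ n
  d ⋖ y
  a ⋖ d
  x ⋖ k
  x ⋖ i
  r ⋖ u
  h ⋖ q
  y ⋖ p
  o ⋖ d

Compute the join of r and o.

u

Common upper bounds of {r, o}: e, u, w.
The least among these is u.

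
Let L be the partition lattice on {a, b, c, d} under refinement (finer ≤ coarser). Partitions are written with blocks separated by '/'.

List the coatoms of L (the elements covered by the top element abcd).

The coatoms are exactly the elements covered by abcd: a/bcd, ab/cd, abc/d, abd/c, ac/bd, acd/b, ad/bc.

a/bcd, ab/cd, abc/d, abd/c, ac/bd, acd/b, ad/bc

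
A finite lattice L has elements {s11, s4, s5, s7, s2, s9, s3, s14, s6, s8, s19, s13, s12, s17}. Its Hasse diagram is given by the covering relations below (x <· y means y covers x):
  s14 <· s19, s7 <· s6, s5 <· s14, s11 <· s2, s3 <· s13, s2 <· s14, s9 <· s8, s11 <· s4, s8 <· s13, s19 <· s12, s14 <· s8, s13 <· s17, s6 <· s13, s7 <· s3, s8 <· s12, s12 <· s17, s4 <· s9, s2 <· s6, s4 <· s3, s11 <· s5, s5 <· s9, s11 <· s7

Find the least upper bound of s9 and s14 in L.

Common upper bounds of {s9, s14}: s12, s13, s17, s8.
The least among these is s8.

s8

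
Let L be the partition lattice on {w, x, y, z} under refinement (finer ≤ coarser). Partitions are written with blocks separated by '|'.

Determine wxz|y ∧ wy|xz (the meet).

Common lower bounds of {wxz|y, wy|xz}: w|xz|y, w|x|y|z.
The greatest among these is w|xz|y.

w|xz|y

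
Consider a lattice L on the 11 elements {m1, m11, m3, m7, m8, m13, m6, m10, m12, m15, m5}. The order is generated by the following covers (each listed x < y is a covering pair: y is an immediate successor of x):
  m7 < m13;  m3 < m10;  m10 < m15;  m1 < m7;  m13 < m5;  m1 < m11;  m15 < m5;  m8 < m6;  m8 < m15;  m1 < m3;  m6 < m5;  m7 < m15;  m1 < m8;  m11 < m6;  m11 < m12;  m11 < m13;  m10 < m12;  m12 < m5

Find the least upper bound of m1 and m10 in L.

Common upper bounds of {m1, m10}: m10, m12, m15, m5.
The least among these is m10.

m10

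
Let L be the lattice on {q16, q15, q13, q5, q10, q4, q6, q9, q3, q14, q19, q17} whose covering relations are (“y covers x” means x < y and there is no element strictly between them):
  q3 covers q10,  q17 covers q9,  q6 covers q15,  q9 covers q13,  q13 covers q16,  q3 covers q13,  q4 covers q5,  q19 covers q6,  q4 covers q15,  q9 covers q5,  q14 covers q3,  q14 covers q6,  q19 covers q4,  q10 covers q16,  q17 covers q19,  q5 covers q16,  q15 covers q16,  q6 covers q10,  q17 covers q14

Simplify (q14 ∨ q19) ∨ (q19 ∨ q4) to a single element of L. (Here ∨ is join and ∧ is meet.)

q17

q14 ∨ q19 = q17
q19 ∨ q4 = q19
q17 ∨ q19 = q17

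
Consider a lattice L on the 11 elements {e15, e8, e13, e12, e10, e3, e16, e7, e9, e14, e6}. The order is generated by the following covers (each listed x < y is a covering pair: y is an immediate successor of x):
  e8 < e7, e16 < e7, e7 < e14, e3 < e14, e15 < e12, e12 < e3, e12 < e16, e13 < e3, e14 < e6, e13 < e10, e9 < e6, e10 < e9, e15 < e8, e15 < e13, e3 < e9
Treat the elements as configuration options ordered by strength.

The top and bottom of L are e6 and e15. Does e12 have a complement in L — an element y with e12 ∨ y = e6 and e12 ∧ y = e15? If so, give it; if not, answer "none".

For every candidate y, either e12 ∨ y ≠ e6 or e12 ∧ y ≠ e15; no complement exists.

none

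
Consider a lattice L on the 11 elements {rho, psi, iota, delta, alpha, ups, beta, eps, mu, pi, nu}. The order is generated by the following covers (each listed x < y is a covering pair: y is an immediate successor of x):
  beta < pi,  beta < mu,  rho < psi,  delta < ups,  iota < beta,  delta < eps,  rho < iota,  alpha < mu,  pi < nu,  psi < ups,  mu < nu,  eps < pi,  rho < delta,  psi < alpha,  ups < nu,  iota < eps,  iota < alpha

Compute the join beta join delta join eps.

Common upper bounds of {beta, delta, eps}: nu, pi.
The least among these is pi.

pi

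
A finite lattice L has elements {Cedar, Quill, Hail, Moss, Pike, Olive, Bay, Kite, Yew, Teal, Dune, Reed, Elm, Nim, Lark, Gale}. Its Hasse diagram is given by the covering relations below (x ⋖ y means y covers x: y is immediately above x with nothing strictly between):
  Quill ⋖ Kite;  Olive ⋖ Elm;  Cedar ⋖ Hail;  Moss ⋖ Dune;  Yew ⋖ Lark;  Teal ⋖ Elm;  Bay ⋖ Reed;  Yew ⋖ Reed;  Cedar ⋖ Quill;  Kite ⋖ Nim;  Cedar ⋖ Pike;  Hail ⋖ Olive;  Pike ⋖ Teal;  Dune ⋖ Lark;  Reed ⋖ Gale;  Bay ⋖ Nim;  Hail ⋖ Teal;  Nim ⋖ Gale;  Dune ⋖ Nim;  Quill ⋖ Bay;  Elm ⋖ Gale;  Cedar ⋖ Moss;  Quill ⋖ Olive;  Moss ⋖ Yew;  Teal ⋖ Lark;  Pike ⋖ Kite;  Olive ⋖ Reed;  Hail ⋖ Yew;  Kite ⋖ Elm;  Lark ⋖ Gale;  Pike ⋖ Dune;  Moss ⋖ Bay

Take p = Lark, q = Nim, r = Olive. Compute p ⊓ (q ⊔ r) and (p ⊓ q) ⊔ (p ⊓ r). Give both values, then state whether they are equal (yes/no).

Lark; Lark; yes

q ⊔ r = Gale, so p ⊓ (q ⊔ r) = Lark ⊓ Gale = Lark.
p ⊓ q = Dune and p ⊓ r = Hail, so (p ⊓ q) ⊔ (p ⊓ r) = Dune ⊔ Hail = Lark.
Equal: yes.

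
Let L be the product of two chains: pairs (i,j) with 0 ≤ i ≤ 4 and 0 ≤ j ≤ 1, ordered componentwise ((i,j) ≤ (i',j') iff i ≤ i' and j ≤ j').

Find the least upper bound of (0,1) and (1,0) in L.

Common upper bounds of {(0,1), (1,0)}: (1,1), (2,1), (3,1), (4,1).
The least among these is (1,1).

(1,1)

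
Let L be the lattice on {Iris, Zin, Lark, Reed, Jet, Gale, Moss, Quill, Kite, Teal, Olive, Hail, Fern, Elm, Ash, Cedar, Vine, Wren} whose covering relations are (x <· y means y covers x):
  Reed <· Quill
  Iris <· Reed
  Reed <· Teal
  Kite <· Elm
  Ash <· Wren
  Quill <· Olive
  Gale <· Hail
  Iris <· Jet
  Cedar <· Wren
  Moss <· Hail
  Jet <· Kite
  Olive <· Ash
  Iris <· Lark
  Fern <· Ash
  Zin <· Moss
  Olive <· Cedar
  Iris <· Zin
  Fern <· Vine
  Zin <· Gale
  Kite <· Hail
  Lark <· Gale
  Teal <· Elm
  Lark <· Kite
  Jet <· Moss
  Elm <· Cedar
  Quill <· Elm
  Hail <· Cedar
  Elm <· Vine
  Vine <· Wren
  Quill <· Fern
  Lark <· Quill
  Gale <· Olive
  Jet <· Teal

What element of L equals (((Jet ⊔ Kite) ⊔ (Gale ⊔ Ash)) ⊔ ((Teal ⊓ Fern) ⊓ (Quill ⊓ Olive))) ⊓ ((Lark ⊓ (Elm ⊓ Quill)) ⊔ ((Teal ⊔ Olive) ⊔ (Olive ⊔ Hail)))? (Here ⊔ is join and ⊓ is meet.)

Jet ∨ Kite = Kite
Gale ∨ Ash = Ash
Kite ∨ Ash = Wren
Teal ∧ Fern = Reed
Quill ∧ Olive = Quill
Reed ∧ Quill = Reed
Wren ∨ Reed = Wren
Elm ∧ Quill = Quill
Lark ∧ Quill = Lark
Teal ∨ Olive = Cedar
Olive ∨ Hail = Cedar
Cedar ∨ Cedar = Cedar
Lark ∨ Cedar = Cedar
Wren ∧ Cedar = Cedar

Cedar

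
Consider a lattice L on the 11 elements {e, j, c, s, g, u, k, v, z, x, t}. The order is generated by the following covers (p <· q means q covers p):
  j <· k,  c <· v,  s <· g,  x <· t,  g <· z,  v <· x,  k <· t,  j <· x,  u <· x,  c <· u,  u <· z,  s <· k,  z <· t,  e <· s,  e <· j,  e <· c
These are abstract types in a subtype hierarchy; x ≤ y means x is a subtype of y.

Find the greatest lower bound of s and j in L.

Common lower bounds of {s, j}: e.
The greatest among these is e.

e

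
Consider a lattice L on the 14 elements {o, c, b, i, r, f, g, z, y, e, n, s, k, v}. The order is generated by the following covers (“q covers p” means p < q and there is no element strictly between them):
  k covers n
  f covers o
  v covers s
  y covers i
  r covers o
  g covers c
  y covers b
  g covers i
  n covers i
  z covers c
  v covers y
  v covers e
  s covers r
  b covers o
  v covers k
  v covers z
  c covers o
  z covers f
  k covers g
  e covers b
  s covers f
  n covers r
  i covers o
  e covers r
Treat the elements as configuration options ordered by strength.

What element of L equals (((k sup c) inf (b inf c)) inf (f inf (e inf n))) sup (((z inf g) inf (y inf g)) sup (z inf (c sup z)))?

k ∨ c = k
b ∧ c = o
k ∧ o = o
e ∧ n = r
f ∧ r = o
o ∧ o = o
z ∧ g = c
y ∧ g = i
c ∧ i = o
c ∨ z = z
z ∧ z = z
o ∨ z = z
o ∨ z = z

z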